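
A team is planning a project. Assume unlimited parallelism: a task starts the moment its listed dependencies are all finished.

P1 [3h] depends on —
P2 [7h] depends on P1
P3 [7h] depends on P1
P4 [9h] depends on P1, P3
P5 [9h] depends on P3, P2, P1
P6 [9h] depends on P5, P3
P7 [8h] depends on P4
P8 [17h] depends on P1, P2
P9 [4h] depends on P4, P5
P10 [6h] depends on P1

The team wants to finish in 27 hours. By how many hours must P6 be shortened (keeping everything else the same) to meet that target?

1

Current finish: 28 hours; target: 27.
P6 is on every critical path, so each hour cut from P6 cuts the finish by one (this holds down to a finish of 27).
Need 28 − 27 = 1 hour off P6 → P6 becomes 8 hours, finish becomes 27.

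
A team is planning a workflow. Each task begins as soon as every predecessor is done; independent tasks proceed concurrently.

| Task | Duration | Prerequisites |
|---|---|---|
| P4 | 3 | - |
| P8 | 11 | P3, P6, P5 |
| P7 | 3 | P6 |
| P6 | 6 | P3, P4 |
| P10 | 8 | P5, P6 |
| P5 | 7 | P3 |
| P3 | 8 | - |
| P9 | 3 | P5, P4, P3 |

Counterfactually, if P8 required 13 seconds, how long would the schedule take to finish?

28

Critical path before the change: P3→P5→P8 = 8+7+11 = 26 giving 26 seconds.
P8 lies on that path, so at 13 seconds the path becomes 28 seconds.
That remains the longest chain; total 28 seconds.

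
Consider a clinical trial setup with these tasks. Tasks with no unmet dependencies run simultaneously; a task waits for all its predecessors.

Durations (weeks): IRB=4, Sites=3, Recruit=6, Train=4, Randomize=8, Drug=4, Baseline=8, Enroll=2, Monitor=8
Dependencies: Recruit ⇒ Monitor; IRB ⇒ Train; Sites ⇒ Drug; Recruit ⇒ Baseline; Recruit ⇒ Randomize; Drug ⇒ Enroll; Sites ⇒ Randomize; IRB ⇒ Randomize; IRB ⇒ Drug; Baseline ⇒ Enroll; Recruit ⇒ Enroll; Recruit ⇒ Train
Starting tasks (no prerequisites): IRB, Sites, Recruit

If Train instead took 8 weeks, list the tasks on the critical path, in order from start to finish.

The binding path is Recruit→Baseline→Enroll = 6+8+2 = 16; finish at 16 weeks.
Train has 6 weeks of float (longest path through it is 10).
No other chain overtakes it, so the finish is 16 weeks.

Recruit, Baseline, Enroll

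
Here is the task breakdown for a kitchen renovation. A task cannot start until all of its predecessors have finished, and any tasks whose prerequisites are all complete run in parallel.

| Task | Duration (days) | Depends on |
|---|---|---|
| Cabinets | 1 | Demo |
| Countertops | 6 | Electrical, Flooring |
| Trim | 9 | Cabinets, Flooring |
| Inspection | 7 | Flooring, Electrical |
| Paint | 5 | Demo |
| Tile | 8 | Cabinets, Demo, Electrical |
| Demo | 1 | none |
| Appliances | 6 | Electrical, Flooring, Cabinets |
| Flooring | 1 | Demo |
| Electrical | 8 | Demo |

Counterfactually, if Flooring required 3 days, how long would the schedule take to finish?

17

Baseline: Demo→Electrical→Tile = 1+8+8 = 17 → 17 days.
Flooring is off the critical path — its longest chain is 11 days, giving 6 of slack.
That remains the longest chain; total 17 days.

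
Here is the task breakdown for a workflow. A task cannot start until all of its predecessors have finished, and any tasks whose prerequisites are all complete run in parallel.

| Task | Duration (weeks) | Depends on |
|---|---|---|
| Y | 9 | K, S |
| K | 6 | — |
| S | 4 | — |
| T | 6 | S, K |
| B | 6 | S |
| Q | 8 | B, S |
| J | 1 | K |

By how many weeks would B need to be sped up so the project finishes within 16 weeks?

Current finish: 18 weeks; target: 16.
B is on every critical path, so each week cut from B cuts the finish by one (this holds down to a finish of 15).
Need 18 − 16 = 2 weeks off B → B becomes 4 weeks, finish becomes 16.

2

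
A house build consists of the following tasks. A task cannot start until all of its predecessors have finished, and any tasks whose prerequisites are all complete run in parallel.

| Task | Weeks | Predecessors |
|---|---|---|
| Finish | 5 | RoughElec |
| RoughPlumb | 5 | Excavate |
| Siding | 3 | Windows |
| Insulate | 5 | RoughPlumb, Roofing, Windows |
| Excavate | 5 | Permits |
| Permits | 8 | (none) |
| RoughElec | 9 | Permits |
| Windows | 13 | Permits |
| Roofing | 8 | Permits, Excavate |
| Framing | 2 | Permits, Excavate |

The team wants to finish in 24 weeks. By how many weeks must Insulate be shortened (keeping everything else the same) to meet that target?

2

Current finish: 26 weeks; target: 24.
Insulate is on every critical path, so each week cut from Insulate cuts the finish by one (this holds down to a finish of 24).
Need 26 − 24 = 2 weeks off Insulate → Insulate becomes 3 weeks, finish becomes 24.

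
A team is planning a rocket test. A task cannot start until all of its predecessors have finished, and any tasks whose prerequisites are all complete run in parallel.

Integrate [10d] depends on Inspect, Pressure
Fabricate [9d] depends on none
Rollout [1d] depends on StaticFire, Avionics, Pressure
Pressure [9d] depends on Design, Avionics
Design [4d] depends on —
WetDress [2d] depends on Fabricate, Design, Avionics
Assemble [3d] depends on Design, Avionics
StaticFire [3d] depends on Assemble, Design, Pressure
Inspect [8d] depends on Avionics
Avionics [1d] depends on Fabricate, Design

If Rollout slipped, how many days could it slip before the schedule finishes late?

6

Critical path: Fabricate→Avionics→Pressure→Integrate = 9+1+9+10 = 29, so the finish is 29 days.
Longest path through Rollout: 23 days (earliest finish 23, latest finish 29).
So Rollout can slip 29 − 23 = 6 days.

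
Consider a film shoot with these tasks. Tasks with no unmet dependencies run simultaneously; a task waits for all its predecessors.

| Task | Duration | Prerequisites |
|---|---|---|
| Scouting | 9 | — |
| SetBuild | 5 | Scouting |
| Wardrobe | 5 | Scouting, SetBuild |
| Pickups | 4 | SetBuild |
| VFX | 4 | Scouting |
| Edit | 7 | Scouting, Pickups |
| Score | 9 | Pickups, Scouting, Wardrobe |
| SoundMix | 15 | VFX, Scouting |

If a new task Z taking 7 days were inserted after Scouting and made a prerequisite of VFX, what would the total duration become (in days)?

Originally the project takes 28 days.
With Z inserted, VFX now waits for max(Scouting, Z).
New critical path: Scouting→Z→VFX→SoundMix = 9+7+4+15 = 35 ⇒ 35 days.

35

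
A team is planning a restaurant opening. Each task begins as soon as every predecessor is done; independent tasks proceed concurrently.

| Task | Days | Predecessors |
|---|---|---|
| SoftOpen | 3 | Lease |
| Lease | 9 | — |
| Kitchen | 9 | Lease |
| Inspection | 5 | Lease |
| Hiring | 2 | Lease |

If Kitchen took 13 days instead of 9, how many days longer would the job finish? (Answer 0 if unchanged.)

4

Actual critical path: Lease→Kitchen = 9+9 = 18 ⇒ 18 days.
Kitchen is on the critical path; changing it to 13 makes that path 22 days.
That remains the longest chain; total 22 days.
Change in finish: 22 − 18 = +4 days.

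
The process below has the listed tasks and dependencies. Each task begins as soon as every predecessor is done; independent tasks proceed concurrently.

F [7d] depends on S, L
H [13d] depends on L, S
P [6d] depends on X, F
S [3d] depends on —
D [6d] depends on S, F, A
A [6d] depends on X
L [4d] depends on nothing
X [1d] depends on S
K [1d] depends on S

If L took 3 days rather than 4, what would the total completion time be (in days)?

Baseline: L→F→D = 4+7+6 = 17 → 17 days.
L is on the critical path; changing it to 3 makes that path 16 days.
New critical path: S→X→A→D = 3+1+6+6 = 16 ⇒ 16 days.

16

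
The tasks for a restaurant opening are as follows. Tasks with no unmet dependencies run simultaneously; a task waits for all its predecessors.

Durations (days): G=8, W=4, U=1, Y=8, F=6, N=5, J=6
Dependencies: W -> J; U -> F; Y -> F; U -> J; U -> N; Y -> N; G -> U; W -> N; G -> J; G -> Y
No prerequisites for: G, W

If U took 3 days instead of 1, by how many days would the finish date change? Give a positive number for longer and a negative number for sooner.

0

As given, the longest chain is G→Y→F = 8+8+6 = 22, so the finish is 22 days.
U is off the critical path — its longest chain is 15 days, giving 7 of slack.
That remains the longest chain; total 22 days.
Change in finish: 22 − 22 = +0 days.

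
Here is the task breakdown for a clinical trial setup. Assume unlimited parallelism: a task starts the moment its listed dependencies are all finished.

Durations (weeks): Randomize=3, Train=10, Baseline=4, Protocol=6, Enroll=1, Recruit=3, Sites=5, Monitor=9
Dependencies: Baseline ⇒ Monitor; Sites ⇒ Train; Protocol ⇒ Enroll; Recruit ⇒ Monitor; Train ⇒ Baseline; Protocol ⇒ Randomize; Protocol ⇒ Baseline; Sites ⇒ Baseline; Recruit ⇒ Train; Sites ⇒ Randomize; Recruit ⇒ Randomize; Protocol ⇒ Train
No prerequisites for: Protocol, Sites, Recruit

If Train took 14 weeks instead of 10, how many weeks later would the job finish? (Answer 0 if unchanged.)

As given, the longest chain is Protocol→Train→Baseline→Monitor = 6+10+4+9 = 29, so the finish is 29 weeks.
Since Train is critical, the +4 change carries straight to that chain (now 33 weeks).
The critical path is still Protocol→Train→Baseline→Monitor; finish is now 33 weeks.
Change in finish: 33 − 29 = +4 weeks.

4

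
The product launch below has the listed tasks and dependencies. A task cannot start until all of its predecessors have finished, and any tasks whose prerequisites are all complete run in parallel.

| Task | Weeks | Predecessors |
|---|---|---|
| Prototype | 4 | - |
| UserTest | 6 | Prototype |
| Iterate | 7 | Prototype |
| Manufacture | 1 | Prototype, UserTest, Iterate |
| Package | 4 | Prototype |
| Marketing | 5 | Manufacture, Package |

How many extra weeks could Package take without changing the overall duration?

Critical path: Prototype→Iterate→Manufacture→Marketing = 4+7+1+5 = 17, so the finish is 17 weeks.
Longest path through Package: 13 weeks (earliest finish 8, latest finish 12).
So Package can slip 12 − 8 = 4 weeks.

4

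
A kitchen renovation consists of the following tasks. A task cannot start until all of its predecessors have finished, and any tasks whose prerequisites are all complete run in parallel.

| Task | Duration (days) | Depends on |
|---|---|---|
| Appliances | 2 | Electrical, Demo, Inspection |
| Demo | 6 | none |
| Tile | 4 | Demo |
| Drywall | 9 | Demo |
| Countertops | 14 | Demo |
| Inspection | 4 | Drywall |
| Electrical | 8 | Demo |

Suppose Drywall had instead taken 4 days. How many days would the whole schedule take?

Baseline: Demo→Drywall→Inspection→Appliances = 6+9+4+2 = 21 → 21 days.
Drywall lies on that path, so at 4 days the path becomes 16 days.
The binding chain switches to Demo→Countertops = 6+14 = 20; finish 20 days.

20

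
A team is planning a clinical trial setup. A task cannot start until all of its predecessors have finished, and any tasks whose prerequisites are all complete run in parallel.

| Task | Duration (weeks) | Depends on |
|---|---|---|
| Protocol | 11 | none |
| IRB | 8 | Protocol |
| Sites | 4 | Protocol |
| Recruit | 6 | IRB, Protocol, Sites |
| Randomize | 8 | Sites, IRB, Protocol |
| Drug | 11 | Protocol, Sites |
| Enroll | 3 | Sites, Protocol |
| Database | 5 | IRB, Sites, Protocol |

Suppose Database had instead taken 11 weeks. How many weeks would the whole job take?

Actual critical path: Protocol→IRB→Randomize = 11+8+8 = 27 ⇒ 27 weeks.
Database has 3 weeks of float (longest path through it is 24).
Now Protocol→IRB→Database = 11+8+11 = 30 is longest, so the finish becomes 30 weeks.

30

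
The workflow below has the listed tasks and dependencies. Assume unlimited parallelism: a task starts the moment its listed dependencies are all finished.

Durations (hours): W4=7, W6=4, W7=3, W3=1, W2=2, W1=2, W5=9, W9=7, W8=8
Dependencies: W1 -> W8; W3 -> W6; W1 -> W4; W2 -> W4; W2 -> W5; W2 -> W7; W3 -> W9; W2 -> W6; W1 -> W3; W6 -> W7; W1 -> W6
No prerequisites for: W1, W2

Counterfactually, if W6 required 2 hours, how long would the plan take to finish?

As given, the longest chain is W2→W5 = 2+9 = 11, so the finish is 11 hours.
The longest path through W6 is only 10 hours, so W6 has float 1.
No other chain overtakes it, so the finish is 11 hours.

11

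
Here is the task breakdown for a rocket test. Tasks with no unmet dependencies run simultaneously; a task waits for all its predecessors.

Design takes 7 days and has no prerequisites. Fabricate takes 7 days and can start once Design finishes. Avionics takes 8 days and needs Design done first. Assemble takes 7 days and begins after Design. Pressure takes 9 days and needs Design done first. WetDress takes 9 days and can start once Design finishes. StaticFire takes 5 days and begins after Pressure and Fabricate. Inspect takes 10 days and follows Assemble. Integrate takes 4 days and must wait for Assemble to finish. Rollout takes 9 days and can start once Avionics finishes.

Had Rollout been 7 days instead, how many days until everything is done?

The binding path is Design→Avionics→Rollout = 7+8+9 = 24; finish at 24 days.
Rollout is on the critical path; changing it to 7 makes that path 22 days.
New critical path: Design→Assemble→Inspect = 7+7+10 = 24 ⇒ 24 days.

24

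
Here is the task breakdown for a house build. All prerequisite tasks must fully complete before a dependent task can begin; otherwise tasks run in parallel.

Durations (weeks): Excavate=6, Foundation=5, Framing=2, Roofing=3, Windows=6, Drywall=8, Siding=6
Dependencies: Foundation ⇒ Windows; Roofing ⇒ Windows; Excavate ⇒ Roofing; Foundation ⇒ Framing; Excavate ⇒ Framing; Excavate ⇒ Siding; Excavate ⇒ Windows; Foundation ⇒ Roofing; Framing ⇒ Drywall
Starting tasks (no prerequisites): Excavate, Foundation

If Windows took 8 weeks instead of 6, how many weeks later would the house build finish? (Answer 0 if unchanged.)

Critical path before the change: Excavate→Framing→Drywall = 6+2+8 = 16 giving 16 weeks.
Windows has 1 week of float (longest path through it is 15).
The binding chain switches to Excavate→Roofing→Windows = 6+3+8 = 17; finish 17 weeks.
Change in finish: 17 − 16 = +1 weeks.

1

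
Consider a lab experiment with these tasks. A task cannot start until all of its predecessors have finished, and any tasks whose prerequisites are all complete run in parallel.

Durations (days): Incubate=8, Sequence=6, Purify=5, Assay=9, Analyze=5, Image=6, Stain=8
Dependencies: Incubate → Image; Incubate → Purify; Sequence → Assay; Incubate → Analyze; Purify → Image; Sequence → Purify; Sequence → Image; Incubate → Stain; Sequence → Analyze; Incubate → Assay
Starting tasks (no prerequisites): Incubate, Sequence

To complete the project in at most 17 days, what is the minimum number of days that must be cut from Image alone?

Current finish: 19 days; target: 17.
Image is on every critical path, so each day cut from Image cuts the finish by one (this holds down to a finish of 17).
Need 19 − 17 = 2 days off Image → Image becomes 4 days, finish becomes 17.

2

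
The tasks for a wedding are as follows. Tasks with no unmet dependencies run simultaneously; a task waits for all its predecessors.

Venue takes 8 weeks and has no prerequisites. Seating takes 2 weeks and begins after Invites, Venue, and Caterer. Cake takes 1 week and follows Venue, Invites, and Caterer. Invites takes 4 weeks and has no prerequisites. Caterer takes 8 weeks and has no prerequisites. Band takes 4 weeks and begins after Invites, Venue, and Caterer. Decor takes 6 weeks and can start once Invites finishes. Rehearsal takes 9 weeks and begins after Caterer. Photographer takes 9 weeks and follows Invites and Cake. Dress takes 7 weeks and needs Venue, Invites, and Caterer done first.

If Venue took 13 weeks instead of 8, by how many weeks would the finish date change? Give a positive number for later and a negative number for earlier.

Critical path before the change: Venue→Cake→Photographer = 8+1+9 = 18 giving 18 weeks.
Venue lies on that path, so at 13 weeks the path becomes 23 weeks.
The critical path is still Venue→Cake→Photographer; finish is now 23 weeks.
Change in finish: 23 − 18 = +5 weeks.

5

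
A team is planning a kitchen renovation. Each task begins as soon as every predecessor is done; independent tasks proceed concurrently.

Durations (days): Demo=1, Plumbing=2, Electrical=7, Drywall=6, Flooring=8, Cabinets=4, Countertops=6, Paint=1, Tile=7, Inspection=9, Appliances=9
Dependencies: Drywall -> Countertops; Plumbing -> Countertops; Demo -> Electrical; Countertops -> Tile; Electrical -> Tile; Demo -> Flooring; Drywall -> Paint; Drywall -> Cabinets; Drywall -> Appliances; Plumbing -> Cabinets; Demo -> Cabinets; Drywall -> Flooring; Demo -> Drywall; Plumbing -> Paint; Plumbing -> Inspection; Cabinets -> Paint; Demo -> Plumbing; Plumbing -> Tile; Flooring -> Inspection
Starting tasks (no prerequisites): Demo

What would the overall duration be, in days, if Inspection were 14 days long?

Critical path before the change: Demo→Drywall→Flooring→Inspection = 1+6+8+9 = 24 giving 24 days.
Inspection is on the critical path; changing it to 14 makes that path 29 days.
That remains the longest chain; total 29 days.

29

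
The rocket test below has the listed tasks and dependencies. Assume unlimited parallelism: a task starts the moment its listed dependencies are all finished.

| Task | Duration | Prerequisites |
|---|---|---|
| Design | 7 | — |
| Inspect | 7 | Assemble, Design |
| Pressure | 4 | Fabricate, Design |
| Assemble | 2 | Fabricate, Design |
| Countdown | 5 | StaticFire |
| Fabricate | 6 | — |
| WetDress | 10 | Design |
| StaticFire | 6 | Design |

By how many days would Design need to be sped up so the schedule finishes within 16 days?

2

Current finish: 18 days; target: 16.
Design is on every critical path, so each day cut from Design cuts the finish by one (this holds down to a finish of 15).
Need 18 − 16 = 2 days off Design → Design becomes 5 days, finish becomes 16.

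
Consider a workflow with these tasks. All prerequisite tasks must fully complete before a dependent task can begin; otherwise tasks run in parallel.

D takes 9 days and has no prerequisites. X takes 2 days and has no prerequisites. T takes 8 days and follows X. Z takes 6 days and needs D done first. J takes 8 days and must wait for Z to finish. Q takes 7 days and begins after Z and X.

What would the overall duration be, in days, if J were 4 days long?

22

Critical path before the change: D→Z→J = 9+6+8 = 23 giving 23 days.
J lies on that path, so at 4 days the path becomes 19 days.
Now D→Z→Q = 9+6+7 = 22 is longest, so the finish becomes 22 days.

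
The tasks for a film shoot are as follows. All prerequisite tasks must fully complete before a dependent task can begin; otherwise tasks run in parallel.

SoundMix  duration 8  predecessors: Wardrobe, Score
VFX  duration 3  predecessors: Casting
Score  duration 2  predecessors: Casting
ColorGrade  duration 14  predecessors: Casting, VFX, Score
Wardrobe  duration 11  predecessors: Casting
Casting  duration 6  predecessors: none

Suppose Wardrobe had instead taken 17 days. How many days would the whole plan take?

Actual critical path: Casting→Wardrobe→SoundMix = 6+11+8 = 25 ⇒ 25 days.
Wardrobe is on the critical path; changing it to 17 makes that path 31 days.
No other chain overtakes it, so the finish is 31 days.

31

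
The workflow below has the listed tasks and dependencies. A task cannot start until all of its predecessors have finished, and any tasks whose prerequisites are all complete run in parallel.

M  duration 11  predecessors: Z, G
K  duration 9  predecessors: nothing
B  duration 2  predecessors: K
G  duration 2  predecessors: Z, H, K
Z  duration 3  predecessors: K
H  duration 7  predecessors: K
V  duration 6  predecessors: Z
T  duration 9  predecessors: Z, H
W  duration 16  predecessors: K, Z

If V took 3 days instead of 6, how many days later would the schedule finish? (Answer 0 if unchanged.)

0

As given, the longest chain is K→H→G→M = 9+7+2+11 = 29, so the finish is 29 days.
V is off the critical path — its longest chain is 18 days, giving 11 of slack.
That remains the longest chain; total 29 days.
Change in finish: 29 − 29 = +0 days.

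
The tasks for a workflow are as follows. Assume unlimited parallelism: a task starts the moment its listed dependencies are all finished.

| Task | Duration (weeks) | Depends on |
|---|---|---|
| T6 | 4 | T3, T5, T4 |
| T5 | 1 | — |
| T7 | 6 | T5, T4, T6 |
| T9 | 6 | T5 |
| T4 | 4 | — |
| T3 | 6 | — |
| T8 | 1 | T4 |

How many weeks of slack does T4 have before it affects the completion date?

T3→T6→T7 = 6+4+6 = 16 sets the makespan at 16 weeks.
T4 finishes as early as 4 and must finish by 6.
Float = 16 − 14 = 2.

2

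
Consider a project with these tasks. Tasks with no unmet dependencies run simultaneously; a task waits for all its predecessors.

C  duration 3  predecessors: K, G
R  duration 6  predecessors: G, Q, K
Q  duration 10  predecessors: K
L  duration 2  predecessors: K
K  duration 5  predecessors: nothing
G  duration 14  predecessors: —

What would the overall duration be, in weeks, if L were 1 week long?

21

Baseline: K→Q→R = 5+10+6 = 21 → 21 weeks.
L is off the critical path — its longest chain is 7 weeks, giving 14 of slack.
That remains the longest chain; total 21 weeks.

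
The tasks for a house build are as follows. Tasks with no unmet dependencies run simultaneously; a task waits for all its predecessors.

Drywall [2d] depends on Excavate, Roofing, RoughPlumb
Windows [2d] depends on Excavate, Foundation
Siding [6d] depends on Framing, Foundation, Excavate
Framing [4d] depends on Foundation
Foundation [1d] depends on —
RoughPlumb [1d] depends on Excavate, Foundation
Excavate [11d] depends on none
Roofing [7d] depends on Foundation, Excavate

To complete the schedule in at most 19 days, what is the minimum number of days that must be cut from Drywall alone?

1

Current finish: 20 days; target: 19.
Drywall is on every critical path, so each day cut from Drywall cuts the finish by one (this holds down to a finish of 19).
Need 20 − 19 = 1 day off Drywall → Drywall becomes 1 day, finish becomes 19.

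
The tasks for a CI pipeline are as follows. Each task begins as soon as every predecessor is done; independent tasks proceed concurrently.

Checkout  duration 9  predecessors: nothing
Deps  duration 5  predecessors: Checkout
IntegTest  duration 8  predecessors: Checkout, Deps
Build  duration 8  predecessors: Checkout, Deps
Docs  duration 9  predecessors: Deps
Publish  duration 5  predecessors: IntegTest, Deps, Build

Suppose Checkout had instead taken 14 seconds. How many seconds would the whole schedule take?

Baseline: Checkout→Deps→IntegTest→Publish = 9+5+8+5 = 27 → 27 seconds.
Since Checkout is critical, the +5 change carries straight to that chain (now 32 seconds).
No other chain overtakes it, so the finish is 32 seconds.

32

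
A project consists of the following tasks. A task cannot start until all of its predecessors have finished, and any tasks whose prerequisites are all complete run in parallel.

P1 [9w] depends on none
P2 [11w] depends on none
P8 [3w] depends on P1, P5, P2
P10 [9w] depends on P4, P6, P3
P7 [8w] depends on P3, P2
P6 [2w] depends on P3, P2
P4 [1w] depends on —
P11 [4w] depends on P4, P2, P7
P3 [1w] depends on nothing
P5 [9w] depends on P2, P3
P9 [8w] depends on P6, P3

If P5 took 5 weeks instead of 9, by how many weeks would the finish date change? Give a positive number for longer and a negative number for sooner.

Actual critical path: P2→P5→P8 = 11+9+3 = 23 ⇒ 23 weeks.
Since P5 is critical, the -4 change carries straight to that chain (now 19 weeks).
New critical path: P2→P7→P11 = 11+8+4 = 23 ⇒ 23 weeks.
Change in finish: 23 − 23 = +0 weeks.

0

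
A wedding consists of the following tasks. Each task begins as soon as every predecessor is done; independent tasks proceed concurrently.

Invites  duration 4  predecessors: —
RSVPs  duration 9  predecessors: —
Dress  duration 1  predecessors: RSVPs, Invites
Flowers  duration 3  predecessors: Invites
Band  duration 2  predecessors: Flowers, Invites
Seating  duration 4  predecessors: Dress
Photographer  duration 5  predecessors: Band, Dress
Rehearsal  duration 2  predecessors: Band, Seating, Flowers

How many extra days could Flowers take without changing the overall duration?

2

Critical path: RSVPs→Dress→Seating→Rehearsal = 9+1+4+2 = 16, so the finish is 16 days.
The longest chain containing Flowers totals 14 days.
Slack of Flowers = 6 − 4 = 2 days.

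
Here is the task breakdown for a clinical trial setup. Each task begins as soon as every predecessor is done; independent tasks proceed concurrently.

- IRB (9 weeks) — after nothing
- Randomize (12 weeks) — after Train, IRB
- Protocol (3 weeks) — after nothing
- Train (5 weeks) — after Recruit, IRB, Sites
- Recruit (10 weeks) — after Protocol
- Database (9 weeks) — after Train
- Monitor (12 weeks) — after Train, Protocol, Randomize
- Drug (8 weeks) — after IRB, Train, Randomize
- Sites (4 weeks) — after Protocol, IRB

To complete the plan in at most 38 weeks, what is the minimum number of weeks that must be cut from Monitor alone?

Current finish: 42 weeks; target: 38.
Monitor is on every critical path, so each week cut from Monitor cuts the finish by one (this holds down to a finish of 38).
Need 42 − 38 = 4 weeks off Monitor → Monitor becomes 8 weeks, finish becomes 38.

4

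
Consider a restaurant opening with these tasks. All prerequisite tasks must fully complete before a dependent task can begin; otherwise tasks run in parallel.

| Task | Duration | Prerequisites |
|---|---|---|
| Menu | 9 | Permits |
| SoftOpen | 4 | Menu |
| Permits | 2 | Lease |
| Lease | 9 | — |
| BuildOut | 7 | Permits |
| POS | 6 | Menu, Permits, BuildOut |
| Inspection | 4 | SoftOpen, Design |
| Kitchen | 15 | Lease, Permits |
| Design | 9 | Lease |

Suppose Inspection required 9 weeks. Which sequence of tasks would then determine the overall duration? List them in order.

Lease, Permits, Menu, SoftOpen, Inspection

The binding path is Lease→Permits→Menu→SoftOpen→Inspection = 9+2+9+4+4 = 28; finish at 28 weeks.
Since Inspection is critical, the +5 change carries straight to that chain (now 33 weeks).
No other chain overtakes it, so the finish is 33 weeks.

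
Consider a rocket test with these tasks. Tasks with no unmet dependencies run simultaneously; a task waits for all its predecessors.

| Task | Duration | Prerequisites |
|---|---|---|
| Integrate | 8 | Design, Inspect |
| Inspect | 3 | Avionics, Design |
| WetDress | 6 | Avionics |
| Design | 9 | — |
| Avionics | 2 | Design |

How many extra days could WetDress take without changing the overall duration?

5

The longest chain is Design→Avionics→Inspect→Integrate = 9+2+3+8 = 22; overall finish 22 days.
The longest chain containing WetDress totals 17 days.
Float = 22 − 17 = 5.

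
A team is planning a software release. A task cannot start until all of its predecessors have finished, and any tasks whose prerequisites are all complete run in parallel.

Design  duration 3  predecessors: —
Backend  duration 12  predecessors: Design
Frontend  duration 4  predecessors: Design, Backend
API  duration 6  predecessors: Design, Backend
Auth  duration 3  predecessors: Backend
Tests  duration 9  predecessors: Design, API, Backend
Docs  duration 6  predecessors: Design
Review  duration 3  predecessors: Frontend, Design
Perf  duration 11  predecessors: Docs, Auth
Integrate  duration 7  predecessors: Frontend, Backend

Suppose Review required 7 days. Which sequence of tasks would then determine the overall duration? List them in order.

As given, the longest chain is Design→Backend→API→Tests = 3+12+6+9 = 30, so the finish is 30 days.
Review is off the critical path — its longest chain is 22 days, giving 8 of slack.
The critical path is still Design→Backend→API→Tests; finish is now 30 days.

Design, Backend, API, Tests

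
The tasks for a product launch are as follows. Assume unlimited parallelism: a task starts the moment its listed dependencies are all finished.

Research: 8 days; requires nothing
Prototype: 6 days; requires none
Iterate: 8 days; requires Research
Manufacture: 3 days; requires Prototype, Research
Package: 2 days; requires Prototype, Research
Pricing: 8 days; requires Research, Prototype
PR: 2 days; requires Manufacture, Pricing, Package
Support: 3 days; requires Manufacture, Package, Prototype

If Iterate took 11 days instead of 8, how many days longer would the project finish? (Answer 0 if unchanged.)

1

Actual critical path: Research→Pricing→PR = 8+8+2 = 18 ⇒ 18 days.
Iterate is off the critical path — its longest chain is 16 days, giving 2 of slack.
The binding chain switches to Research→Iterate = 8+11 = 19; finish 19 days.
Change in finish: 19 − 18 = +1 days.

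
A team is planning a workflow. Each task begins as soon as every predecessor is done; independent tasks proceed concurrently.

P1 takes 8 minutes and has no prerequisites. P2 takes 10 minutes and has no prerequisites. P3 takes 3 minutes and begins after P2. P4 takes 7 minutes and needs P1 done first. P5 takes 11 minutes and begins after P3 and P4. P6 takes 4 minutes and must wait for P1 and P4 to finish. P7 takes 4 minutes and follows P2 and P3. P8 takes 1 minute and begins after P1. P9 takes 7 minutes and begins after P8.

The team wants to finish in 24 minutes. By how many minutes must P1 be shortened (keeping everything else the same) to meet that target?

Current finish: 26 minutes; target: 24.
P1 is on every critical path, so each minute cut from P1 cuts the finish by one (this holds down to a finish of 24).
Need 26 − 24 = 2 minutes off P1 → P1 becomes 6 minutes, finish becomes 24.

2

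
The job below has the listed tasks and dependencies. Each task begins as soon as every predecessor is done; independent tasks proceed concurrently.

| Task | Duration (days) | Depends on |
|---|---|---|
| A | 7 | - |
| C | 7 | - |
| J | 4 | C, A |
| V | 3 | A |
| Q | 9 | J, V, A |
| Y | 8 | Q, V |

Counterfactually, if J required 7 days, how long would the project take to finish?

31

Actual critical path: A→J→Q→Y = 7+4+9+8 = 28 ⇒ 28 days.
J lies on that path, so at 7 days the path becomes 31 days.
The critical path is still A→J→Q→Y; finish is now 31 days.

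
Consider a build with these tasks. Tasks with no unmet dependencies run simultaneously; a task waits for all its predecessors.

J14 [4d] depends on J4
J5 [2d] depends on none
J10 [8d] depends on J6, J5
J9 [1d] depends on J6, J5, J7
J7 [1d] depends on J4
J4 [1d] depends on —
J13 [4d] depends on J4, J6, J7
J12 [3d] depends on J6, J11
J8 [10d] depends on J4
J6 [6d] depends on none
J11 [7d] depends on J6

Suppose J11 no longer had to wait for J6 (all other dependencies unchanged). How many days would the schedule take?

Original critical path: J6→J11→J12 = 6+7+3 = 16 ⇒ 16 days.
Without J6→J11, J11's earliest start moves from 6 to 0.
The longest chain is now J6→J10 = 6+8 = 14, so the schedule takes 14 days.

14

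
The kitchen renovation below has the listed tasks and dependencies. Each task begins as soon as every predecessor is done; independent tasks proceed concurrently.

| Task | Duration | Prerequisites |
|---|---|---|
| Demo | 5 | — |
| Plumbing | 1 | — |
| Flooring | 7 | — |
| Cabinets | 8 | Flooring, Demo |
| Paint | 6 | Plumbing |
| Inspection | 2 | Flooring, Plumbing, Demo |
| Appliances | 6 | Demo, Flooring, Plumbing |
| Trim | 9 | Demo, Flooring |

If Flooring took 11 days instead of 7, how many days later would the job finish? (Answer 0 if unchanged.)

4

As given, the longest chain is Flooring→Trim = 7+9 = 16, so the finish is 16 days.
Flooring is on the critical path; changing it to 11 makes that path 20 days.
That remains the longest chain; total 20 days.
Change in finish: 20 − 16 = +4 days.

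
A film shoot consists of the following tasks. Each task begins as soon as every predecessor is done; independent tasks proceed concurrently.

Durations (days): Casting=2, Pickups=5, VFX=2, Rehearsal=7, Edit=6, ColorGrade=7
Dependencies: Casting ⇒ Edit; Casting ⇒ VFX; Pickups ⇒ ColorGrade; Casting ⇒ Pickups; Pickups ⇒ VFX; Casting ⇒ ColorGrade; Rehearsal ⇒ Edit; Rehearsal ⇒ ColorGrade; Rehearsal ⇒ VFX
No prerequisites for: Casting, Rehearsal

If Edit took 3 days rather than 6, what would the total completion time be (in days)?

Baseline: Casting→Pickups→ColorGrade = 2+5+7 = 14 → 14 days.
The longest path through Edit is only 13 days, so Edit has float 1.
The critical path is still Casting→Pickups→ColorGrade; finish is now 14 days.

14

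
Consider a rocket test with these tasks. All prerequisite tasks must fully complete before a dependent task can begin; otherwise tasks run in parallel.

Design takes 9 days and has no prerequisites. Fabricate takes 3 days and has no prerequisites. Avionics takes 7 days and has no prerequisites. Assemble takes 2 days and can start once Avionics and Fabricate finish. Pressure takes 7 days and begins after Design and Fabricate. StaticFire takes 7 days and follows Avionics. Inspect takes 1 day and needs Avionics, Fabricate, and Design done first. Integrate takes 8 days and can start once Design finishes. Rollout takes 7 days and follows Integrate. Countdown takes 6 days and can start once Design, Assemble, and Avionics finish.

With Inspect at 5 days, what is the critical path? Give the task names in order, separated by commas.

The binding path is Design→Integrate→Rollout = 9+8+7 = 24; finish at 24 days.
Inspect is off the critical path — its longest chain is 10 days, giving 14 of slack.
That remains the longest chain; total 24 days.

Design, Integrate, Rollout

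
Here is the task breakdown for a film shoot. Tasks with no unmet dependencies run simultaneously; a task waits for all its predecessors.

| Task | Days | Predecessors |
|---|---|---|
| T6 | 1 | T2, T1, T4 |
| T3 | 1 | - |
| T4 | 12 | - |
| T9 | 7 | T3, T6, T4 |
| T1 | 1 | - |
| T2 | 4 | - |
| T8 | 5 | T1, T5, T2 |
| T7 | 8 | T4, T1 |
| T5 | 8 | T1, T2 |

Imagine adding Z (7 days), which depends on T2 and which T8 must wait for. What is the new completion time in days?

20

Originally the film shoot takes 20 days.
With Z inserted, T8 now waits for max(T1, T5, T2, Z).
New critical path: T4→T6→T9 = 12+1+7 = 20 ⇒ 20 days.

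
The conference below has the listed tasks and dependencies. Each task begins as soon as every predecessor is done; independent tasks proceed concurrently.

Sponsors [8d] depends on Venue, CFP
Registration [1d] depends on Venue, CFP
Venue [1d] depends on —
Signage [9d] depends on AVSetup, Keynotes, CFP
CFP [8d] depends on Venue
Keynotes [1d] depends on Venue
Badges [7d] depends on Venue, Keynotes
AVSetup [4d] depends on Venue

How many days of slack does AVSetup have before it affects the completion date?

The longest chain is Venue→CFP→Signage = 1+8+9 = 18; overall finish 18 days.
Longest path through AVSetup: 14 days (earliest finish 5, latest finish 9).
Slack of AVSetup = 5 − 1 = 4 days.

4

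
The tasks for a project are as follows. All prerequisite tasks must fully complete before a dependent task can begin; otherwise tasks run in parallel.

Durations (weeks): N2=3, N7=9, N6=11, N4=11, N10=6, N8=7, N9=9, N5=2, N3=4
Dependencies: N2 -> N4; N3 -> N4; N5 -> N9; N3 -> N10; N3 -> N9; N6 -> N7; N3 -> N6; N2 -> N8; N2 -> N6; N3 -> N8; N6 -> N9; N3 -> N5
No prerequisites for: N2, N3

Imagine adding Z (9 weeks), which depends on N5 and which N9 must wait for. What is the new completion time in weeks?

Originally the schedule takes 24 weeks.
With Z inserted, N9 now waits for max(N5, N6, N3, Z).
New critical path: N3→N5→Z→N9 = 4+2+9+9 = 24 ⇒ 24 weeks.

24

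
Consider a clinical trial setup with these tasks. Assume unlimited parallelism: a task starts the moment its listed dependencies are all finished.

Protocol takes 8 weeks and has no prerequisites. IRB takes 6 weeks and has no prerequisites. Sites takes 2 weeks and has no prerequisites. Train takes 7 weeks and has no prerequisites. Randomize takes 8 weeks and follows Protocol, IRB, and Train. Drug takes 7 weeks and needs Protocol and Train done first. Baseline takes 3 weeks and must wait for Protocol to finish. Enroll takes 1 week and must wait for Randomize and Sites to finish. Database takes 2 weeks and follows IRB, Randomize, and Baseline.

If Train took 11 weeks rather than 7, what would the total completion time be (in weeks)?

21

Actual critical path: Protocol→Randomize→Database = 8+8+2 = 18 ⇒ 18 weeks.
Train has 1 week of float (longest path through it is 17).
Now Train→Randomize→Database = 11+8+2 = 21 is longest, so the finish becomes 21 weeks.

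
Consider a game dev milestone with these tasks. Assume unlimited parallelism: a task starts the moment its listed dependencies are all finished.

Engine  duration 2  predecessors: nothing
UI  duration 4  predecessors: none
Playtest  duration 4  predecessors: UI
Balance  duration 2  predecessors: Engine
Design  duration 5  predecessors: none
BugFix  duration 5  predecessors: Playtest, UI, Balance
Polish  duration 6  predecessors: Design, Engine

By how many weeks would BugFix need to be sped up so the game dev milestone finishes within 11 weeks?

2

Current finish: 13 weeks; target: 11.
BugFix is on every critical path, so each week cut from BugFix cuts the finish by one (this holds down to a finish of 11).
Need 13 − 11 = 2 weeks off BugFix → BugFix becomes 3 weeks, finish becomes 11.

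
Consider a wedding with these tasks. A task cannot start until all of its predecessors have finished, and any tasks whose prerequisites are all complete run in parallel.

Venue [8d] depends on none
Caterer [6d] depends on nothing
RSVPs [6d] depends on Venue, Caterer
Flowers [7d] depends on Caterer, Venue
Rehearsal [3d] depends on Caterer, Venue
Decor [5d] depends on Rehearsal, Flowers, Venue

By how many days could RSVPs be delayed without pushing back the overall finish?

6

Venue→Flowers→Decor = 8+7+5 = 20 sets the makespan at 20 days.
The longest chain containing RSVPs totals 14 days.
So RSVPs can slip 20 − 14 = 6 days.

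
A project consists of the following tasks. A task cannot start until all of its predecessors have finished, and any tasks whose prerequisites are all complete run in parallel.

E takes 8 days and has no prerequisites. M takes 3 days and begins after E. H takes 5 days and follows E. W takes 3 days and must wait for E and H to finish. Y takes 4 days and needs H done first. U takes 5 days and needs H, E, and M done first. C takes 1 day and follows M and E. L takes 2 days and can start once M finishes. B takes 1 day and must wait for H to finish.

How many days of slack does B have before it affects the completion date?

E→H→U = 8+5+5 = 18 sets the makespan at 18 days.
The longest chain containing B totals 14 days.
So B can slip 18 − 14 = 4 days.

4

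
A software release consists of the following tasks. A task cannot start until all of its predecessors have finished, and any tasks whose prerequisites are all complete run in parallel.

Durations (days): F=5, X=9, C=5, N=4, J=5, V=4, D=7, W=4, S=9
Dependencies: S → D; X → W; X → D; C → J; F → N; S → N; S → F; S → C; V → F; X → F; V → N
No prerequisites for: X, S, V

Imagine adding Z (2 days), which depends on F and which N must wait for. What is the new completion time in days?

Originally the job takes 19 days.
With Z inserted, N now waits for max(V, S, F, Z).
New critical path: X→F→Z→N = 9+5+2+4 = 20 ⇒ 20 days.

20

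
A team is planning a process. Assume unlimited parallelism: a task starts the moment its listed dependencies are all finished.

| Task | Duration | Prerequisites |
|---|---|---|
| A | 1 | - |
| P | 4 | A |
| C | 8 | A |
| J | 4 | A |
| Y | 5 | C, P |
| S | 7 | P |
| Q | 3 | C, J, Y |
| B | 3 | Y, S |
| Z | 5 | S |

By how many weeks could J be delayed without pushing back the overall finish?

Critical path: A→P→S→Z = 1+4+7+5 = 17, so the finish is 17 weeks.
The longest chain containing J totals 8 weeks.
Slack of J = 10 − 1 = 9 weeks.

9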